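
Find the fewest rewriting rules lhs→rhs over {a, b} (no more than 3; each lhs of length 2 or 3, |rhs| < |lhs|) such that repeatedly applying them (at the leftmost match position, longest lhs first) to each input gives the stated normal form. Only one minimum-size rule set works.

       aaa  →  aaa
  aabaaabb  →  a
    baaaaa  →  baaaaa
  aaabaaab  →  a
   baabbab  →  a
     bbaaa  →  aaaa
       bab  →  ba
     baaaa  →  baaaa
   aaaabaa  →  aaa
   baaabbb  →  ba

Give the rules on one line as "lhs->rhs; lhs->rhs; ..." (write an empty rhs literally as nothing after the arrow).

aab->bb; ab->a; bb->a

  | aaa
  | aabaaabb => bbaaabb => aaaabb => aabbb => bbbb => abb => ab => a
  | baaaaa
  | aaabaaab => abbaaab => abaaab => aaaab => aabb => bbb => ab => a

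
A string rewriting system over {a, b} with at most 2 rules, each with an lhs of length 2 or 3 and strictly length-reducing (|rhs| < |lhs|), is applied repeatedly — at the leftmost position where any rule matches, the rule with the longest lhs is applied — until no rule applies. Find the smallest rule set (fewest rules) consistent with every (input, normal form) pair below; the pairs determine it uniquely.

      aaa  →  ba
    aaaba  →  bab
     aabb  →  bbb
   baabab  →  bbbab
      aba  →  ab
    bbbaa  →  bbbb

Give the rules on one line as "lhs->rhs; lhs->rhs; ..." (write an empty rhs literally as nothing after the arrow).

  | aaa => ba
  | aaaba => baba => bab
  | aabb => bbb
  | baabab => bbbab

aa->b; aba->ab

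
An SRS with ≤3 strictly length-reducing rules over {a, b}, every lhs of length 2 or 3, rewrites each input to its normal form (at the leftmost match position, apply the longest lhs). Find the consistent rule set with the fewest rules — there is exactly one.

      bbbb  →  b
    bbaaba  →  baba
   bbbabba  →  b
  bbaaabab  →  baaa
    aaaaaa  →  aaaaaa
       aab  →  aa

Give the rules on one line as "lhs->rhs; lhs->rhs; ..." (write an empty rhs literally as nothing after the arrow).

aab->aa; bb->b; bba->b

  | bbbb => bbb => bb => b
  | bbaaba => baba
  | bbbabba => bbabba => bbba => bba => b
  | bbaaabab => baabab => baaab => baaa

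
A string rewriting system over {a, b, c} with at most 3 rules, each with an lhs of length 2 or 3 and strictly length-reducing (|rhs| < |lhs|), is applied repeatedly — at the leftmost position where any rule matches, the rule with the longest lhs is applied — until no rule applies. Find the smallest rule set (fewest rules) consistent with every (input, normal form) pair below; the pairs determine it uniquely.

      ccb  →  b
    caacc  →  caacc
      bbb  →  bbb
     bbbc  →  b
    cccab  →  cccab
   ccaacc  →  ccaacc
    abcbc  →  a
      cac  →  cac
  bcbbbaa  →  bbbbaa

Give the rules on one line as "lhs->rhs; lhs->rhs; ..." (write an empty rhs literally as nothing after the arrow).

bbc->; cb->b

  | ccb => cb => b
  | caacc
  | bbb
  | bbbc => b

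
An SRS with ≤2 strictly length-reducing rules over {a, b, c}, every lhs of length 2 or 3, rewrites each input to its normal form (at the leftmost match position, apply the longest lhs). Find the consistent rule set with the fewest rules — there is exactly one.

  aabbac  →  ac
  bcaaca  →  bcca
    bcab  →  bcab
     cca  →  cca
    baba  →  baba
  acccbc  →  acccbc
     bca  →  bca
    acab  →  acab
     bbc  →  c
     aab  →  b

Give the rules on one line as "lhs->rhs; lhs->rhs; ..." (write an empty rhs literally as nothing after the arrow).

  | aabbac => bbac => ac
  | bcaaca => bcca
  | bcab
  | cca

aa->; bb->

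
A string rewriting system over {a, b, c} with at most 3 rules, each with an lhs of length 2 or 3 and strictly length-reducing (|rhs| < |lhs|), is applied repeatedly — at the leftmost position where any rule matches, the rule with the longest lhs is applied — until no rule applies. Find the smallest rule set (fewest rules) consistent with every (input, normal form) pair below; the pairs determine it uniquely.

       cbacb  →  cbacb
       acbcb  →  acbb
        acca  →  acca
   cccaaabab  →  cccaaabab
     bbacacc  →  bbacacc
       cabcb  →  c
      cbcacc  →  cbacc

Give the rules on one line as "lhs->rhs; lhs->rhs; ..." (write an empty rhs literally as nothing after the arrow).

abb->; bc->b

  | cbacb
  | acbcb => acbb
  | acca
  | cccaaabab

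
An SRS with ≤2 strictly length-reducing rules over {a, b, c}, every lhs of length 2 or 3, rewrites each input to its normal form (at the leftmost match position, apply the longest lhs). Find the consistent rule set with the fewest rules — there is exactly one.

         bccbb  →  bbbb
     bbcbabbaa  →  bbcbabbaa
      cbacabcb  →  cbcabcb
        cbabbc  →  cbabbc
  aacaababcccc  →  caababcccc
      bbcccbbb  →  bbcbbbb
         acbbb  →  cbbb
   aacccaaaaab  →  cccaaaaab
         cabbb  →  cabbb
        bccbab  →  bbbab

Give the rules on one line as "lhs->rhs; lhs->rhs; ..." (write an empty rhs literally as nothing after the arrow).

  | bccbb => bbbb
  | bbcbabbaa
  | cbacabcb => cbcabcb
  | cbabbc

ac->c; ccb->bb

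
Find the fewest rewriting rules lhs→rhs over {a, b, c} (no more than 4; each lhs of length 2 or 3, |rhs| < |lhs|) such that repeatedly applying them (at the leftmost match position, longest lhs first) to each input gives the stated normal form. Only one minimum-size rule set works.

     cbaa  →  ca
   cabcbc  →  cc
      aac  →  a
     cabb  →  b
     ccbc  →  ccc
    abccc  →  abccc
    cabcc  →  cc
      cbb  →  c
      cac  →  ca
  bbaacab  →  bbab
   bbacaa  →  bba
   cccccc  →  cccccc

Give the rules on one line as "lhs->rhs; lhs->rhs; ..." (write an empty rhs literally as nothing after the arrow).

aa->a; ac->a; cab->; cb->c

  | cbaa => caa => ca
  | cabcbc => cbc => cc
  | aac => ac => a
  | cabb => b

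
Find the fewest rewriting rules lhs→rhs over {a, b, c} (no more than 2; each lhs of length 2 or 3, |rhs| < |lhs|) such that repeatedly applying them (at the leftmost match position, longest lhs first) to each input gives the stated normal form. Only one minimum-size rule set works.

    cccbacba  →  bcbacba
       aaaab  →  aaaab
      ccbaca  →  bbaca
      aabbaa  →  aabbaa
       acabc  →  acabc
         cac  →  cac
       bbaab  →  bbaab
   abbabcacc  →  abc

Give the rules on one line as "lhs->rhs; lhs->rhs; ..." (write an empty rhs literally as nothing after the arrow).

  | cccbacba => bcbacba
  | aaaab
  | ccbaca => bbaca
  | aabbaa

bab->c; cc->b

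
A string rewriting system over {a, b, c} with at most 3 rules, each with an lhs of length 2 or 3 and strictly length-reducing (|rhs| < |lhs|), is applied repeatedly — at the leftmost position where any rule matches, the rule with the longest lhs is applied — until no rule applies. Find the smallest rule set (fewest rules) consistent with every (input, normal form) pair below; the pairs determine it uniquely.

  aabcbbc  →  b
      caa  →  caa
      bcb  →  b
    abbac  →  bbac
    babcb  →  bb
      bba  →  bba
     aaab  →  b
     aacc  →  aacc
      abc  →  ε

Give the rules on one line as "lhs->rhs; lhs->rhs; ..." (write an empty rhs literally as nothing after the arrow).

  | aabcbbc => abcbbc => bcbbc => bbc => b
  | caa
  | bcb => b
  | abbac => bbac

ab->b; bc->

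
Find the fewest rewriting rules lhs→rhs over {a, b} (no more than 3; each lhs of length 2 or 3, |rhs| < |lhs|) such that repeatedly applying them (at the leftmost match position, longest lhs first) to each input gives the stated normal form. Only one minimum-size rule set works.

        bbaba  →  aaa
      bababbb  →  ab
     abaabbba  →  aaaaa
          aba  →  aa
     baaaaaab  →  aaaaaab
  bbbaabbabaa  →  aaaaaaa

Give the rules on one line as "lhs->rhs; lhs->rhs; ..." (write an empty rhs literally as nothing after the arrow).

  | bbaba => aaba => aaa
  | bababbb => babbb => bbb => ab
  | abaabbba => aaabbba => aaaaba => aaaaa
  | aba => aa

ba->a; bab->b; bb->a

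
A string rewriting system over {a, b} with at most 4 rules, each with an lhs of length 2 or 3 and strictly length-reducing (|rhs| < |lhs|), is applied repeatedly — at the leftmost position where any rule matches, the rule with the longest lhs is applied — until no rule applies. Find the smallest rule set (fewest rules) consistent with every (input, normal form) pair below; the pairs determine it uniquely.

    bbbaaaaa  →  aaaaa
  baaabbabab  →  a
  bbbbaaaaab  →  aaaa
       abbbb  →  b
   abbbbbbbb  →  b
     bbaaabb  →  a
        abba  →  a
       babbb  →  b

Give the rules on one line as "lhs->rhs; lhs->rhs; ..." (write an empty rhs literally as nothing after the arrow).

ab->; ba->a; bb->b

  | bbbaaaaa => bbaaaaa => baaaaa => aaaaa
  | baaabbabab => aaabbabab => aababab => aabab => aab => a
  | bbbbaaaaab => bbbaaaaab => bbaaaaab => baaaaab => aaaaab => aaaa
  | abbbb => bbb => bb => b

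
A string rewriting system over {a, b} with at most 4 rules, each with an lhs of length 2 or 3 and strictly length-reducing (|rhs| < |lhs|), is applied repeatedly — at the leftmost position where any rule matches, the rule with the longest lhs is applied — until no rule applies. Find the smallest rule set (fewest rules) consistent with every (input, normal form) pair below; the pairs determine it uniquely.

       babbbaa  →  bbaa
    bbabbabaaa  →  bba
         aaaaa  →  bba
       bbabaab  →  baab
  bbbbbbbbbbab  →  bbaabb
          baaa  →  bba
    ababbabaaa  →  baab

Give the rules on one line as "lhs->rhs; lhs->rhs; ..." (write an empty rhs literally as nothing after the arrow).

aaa->ba; aba->ab; bab->; bbb->aa

  | babbbaa => bbaa
  | bbabbabaaa => bbabaaa => baaa => bba
  | aaaaa => baaa => bba
  | bbabaab => baab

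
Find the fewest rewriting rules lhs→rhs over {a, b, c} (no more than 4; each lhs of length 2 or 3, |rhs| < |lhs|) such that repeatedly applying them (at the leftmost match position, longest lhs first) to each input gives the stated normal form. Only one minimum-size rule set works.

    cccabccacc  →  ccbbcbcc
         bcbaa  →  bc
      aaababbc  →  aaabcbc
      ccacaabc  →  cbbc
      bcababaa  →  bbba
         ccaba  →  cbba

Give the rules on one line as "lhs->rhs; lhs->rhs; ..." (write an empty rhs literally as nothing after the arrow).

abb->cb; baa->; ca->b; caa->

  | cccabccacc => ccbbccacc => ccbbcbcc
  | bcbaa => bc
  | aaababbc => aaabcbc
  | ccacaabc => cbcaabc => cbbc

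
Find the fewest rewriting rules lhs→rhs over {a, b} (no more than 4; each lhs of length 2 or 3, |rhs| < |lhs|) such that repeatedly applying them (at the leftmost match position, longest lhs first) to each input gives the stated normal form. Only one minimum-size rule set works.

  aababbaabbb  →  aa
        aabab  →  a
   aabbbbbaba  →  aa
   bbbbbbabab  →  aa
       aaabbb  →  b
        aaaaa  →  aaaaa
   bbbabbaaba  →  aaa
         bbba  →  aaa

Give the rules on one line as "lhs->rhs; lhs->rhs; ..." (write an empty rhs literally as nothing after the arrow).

aab->a; ab->b; bbb->aa

  | aababbaabbb => aabbaabbb => abaabbb => baabbb => babb => bbb => aa
  | aabab => aab => a
  | aabbbbbaba => abbbbaba => bbbbaba => aababa => aaba => aa
  | bbbbbbabab => aabbbabab => abbabab => bbabab => bbbab => aaab => aa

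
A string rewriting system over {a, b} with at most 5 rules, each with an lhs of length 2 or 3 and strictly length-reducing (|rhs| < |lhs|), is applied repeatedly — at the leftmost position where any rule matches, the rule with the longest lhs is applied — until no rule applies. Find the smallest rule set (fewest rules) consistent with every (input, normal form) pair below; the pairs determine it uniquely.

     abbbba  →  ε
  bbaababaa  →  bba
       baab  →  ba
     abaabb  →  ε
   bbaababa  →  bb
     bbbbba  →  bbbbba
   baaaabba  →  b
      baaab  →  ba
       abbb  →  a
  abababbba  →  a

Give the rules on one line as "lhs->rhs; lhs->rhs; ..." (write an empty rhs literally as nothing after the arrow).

aa->; aab->a; ab->a; abb->aa

  | abbbba => aabba => aba => aa => ε
  | bbaababaa => bbaabaa => bbaaa => bba
  | baab => ba
  | abaabb => aaabb => abb => aa => ε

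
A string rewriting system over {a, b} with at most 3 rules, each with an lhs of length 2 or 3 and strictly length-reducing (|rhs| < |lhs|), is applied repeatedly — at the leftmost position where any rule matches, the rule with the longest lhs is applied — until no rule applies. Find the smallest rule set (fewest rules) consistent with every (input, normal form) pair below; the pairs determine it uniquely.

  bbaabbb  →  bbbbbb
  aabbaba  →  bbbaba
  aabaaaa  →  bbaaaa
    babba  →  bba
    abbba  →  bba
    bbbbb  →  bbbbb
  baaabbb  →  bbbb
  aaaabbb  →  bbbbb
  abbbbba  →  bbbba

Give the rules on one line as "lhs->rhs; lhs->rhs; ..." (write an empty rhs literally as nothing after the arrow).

aab->bb; abb->b

  | bbaabbb => bbbbbb
  | aabbaba => bbbaba
  | aabaaaa => bbaaaa
  | babba => bba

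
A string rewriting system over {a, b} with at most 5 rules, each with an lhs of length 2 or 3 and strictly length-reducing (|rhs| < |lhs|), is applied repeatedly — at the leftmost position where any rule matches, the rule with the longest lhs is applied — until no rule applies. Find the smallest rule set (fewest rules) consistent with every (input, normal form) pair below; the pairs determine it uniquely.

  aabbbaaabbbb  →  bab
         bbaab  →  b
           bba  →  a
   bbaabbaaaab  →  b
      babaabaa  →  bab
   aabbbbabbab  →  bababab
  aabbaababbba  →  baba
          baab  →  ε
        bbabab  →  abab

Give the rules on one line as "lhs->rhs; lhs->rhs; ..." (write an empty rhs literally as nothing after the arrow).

  | aabbbaaabbbb => bbbaaabbbb => baaaabbbb => baabbbb => bbbbb => babb => bab
  | bbaab => aab => b
  | bba => a
  | bbaabbaaaab => aabbaaaab => bbaaaab => aaaab => aab => b

aa->; abb->ab; bb->; bbb->ba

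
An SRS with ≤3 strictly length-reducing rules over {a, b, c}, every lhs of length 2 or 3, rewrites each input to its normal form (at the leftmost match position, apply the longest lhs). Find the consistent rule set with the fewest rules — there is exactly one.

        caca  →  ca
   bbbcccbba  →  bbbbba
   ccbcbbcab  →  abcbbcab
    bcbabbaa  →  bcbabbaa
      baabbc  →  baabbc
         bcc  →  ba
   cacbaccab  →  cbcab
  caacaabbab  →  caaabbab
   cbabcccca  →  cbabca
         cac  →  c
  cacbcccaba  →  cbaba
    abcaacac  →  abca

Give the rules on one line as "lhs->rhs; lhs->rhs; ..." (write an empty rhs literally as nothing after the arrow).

ac->; cc->a

  | caca => ca
  | bbbcccbba => bbbacbba => bbbbba
  | ccbcbbcab => abcbbcab
  | bcbabbaa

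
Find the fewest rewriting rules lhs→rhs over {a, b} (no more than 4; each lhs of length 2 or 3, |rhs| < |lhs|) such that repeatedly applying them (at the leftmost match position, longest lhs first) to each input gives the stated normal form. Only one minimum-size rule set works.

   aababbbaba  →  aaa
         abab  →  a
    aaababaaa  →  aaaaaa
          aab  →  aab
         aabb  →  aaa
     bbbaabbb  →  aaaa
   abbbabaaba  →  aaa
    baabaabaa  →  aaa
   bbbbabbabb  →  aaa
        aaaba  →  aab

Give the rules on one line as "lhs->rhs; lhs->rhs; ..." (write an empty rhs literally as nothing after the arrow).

  | aababbbaba => abbbbaba => aababa => abba => aaa
  | abab => bb => a
  | aaababaaa => aabbaaa => aaaaaa
  | aab

aba->b; bb->a; bbb->a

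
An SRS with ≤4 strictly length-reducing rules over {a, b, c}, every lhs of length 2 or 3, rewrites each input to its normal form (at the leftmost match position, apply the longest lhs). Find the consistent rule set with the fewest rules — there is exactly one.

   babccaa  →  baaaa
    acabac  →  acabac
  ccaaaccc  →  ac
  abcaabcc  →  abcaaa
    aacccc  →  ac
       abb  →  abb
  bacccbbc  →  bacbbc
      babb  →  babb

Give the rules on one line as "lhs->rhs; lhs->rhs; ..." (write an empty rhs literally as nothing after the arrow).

  | babccaa => baaaa
  | acabac
  | ccaaaccc => aaaccc => aacc => ac
  | abcaabcc => abcaaa

aac->a; bcc->a; cc->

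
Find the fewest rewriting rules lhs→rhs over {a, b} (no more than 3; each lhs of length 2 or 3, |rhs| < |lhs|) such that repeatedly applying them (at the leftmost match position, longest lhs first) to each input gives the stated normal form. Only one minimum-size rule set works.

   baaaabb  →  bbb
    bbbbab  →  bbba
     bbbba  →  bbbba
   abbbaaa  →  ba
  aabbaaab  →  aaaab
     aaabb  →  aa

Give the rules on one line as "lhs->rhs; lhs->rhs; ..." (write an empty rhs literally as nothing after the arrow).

  | baaaabb => baabb => bbb
  | bbbbab => bbba
  | bbbba
  | abbbaaa => baaa => ba

abb->; baa->b; bab->a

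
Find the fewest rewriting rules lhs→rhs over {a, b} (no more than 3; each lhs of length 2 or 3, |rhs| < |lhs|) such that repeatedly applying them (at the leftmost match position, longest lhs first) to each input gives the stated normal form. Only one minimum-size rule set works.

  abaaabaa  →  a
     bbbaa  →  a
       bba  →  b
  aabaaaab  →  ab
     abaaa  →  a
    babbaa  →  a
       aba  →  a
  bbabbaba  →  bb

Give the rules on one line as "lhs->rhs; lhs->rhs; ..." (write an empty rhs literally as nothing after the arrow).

aa->a; ba->; baa->aa

  | abaaabaa => aaaabaa => aaabaa => aabaa => abaa => aaa => aa => a
  | bbbaa => bbaa => baa => aa => a
  | bba => b
  | aabaaaab => abaaaab => aaaaab => aaaab => aaab => aab => ab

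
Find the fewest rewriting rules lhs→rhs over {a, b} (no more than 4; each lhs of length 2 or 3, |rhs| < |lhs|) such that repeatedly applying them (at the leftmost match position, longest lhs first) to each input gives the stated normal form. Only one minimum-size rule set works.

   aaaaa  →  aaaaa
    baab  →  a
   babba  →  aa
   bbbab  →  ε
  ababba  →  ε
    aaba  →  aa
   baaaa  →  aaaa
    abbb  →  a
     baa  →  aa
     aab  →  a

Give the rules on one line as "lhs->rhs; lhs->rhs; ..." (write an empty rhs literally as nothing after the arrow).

  | aaaaa
  | baab => aab => a
  | babba => bba => aa
  | bbbab => abab => ab => ε

ab->; ba->; baa->aa; bb->a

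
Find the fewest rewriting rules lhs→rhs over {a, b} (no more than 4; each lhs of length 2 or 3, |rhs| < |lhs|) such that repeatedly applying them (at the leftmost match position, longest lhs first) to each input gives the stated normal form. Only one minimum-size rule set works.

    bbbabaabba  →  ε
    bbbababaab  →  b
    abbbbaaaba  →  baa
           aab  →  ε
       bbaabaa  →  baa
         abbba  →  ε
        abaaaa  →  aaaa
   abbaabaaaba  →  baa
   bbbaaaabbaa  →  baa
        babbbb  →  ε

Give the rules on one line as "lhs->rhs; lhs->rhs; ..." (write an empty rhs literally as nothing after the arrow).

aab->; ab->; bb->; bba->bb

  | bbbabaabba => babaabba => baabba => bba => bb => ε
  | bbbababaab => bababaab => babaab => baab => b
  | abbbbaaaba => bbbaaaba => baaaba => baa
  | aab => ε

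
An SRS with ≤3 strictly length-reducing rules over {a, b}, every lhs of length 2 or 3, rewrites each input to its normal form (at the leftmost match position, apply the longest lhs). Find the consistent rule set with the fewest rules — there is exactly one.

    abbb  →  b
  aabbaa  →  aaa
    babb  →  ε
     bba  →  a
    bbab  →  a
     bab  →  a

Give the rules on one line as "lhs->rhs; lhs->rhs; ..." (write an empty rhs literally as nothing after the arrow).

ab->a; abb->; ba->a

  | abbb => b
  | aabbaa => aaa
  | babb => abb => ε
  | bba => ba => a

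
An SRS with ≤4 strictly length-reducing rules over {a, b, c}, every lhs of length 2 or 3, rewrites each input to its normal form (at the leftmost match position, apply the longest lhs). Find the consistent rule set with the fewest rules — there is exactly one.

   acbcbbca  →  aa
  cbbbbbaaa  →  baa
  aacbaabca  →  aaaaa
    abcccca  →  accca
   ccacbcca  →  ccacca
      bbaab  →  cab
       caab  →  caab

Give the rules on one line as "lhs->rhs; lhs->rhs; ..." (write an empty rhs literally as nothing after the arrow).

  | acbcbbca => acbbca => abca => aa
  | cbbbbbaaa => bbbbaaa => bbcaa => baa
  | aacbaabca => aaaabca => aaaaa
  | abcccca => accca

bba->c; bc->; cb->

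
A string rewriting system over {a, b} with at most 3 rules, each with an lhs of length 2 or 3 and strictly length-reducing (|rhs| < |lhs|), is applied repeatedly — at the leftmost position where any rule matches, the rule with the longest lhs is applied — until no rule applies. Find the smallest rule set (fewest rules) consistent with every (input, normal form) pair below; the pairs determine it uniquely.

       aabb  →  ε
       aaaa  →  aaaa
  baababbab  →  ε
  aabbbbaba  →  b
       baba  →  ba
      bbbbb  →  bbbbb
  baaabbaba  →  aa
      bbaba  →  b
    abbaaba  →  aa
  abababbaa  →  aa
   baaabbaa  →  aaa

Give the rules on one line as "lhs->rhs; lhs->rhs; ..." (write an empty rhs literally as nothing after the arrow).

  | aabb => ab => ε
  | aaaa
  | baababbab => aababbab => aabbab => abab => ab => ε
  | aabbbbaba => abbbaba => bbaba => bba => b

ab->; baa->aa; bba->b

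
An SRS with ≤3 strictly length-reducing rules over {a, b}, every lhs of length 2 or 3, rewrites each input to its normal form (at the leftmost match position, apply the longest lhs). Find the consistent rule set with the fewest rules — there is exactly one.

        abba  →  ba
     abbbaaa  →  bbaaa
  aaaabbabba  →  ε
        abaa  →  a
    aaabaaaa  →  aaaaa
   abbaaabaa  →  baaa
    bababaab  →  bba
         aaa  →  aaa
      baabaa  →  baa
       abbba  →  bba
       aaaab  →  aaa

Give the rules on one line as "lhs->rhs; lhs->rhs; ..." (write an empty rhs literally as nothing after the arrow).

  | abba => ba
  | abbbaaa => bbaaa
  | aaaabbabba => aaababba => aabba => aba => ε
  | abaa => a

ab->; aba->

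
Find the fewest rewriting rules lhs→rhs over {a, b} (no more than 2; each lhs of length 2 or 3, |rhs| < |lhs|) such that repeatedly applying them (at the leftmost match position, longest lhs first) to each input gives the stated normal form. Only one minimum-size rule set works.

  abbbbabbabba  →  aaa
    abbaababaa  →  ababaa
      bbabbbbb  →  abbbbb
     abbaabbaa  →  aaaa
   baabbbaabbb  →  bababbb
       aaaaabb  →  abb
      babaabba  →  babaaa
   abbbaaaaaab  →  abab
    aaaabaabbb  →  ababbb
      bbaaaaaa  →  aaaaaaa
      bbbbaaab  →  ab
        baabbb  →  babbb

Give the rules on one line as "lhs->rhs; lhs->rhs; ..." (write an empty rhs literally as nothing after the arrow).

aab->ab; bba->aa

  | abbbbabbabba => abbaabbabba => aaaabbabba => aaabbabba => aabbabba => abbabba => aaabba => aabba => abba => aaa
  | abbaababaa => aaaababaa => aaababaa => aababaa => ababaa
  | bbabbbbb => aabbbbb => abbbbb
  | abbaabbaa => aaaabbaa => aaabbaa => aabbaa => abbaa => aaaa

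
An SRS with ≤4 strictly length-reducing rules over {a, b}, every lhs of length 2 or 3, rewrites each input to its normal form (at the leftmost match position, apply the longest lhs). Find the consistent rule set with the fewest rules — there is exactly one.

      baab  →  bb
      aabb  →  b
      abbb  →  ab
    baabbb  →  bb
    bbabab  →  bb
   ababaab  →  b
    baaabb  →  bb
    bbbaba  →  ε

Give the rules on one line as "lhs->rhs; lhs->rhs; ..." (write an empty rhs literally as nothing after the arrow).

  | baab => aab => bb
  | aabb => bbb => b
  | abbb => ab
  | baabbb => aabbb => bbbb => bb

aa->b; ba->; baa->aa; bbb->b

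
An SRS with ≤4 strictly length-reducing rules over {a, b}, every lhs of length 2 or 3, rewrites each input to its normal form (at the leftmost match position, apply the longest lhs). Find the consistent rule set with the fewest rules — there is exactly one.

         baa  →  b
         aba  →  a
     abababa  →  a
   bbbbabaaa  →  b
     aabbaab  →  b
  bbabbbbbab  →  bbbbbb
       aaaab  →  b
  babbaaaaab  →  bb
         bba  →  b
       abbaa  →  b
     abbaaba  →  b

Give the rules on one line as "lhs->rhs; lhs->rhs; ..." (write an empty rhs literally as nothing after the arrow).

aa->; ab->; bba->b

  | baa => b
  | aba => a
  | abababa => ababa => aba => a
  | bbbbabaaa => bbbbaaa => bbbaa => bba => b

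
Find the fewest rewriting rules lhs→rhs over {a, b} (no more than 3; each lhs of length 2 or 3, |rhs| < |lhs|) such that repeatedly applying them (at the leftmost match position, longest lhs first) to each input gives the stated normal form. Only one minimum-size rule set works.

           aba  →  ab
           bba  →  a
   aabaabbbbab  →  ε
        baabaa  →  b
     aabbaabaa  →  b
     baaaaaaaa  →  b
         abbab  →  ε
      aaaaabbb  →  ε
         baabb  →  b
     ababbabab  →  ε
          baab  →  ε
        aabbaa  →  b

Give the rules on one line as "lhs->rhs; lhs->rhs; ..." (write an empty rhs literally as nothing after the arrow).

  | aba => ab
  | bba => a
  | aabaabbbbab => bbaabbbbab => aabbbbab => bbbbbab => bbbab => bab => bb => ε
  | baabaa => babaa => bbaa => aa => b

aa->b; ba->b; bb->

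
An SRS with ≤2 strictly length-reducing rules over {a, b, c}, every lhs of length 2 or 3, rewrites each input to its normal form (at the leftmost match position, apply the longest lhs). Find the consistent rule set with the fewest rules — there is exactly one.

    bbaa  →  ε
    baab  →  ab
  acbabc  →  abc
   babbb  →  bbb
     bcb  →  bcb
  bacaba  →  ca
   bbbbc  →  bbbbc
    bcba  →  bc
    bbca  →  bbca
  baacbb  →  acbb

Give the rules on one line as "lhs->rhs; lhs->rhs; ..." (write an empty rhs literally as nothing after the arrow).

ba->; cbc->bc

  | bbaa => ba => ε
  | baab => ab
  | acbabc => acbc => abc
  | babbb => bbb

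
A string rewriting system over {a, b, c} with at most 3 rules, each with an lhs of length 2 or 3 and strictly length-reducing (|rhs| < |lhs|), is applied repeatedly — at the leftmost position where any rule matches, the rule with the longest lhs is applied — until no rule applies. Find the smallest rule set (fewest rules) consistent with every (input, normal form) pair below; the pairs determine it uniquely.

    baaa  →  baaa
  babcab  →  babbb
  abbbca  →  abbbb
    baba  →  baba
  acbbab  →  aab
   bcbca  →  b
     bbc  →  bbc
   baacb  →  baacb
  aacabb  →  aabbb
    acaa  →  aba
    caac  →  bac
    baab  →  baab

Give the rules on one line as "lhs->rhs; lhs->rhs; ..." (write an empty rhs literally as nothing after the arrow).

  | baaa
  | babcab => babbb
  | abbbca => abbbb
  | baba

ca->b; cbb->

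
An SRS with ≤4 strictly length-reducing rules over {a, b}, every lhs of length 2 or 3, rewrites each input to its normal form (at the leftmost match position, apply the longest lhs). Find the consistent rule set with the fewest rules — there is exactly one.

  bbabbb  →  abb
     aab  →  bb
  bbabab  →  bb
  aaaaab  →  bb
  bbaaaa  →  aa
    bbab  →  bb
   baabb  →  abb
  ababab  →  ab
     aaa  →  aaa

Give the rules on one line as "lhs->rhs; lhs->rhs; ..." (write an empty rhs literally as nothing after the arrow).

aab->bb; ba->; bbb->ab

  | bbabbb => bbbb => abb
  | aab => bb
  | bbabab => bbab => bb
  | aaaaab => aaabb => abbb => aab => bb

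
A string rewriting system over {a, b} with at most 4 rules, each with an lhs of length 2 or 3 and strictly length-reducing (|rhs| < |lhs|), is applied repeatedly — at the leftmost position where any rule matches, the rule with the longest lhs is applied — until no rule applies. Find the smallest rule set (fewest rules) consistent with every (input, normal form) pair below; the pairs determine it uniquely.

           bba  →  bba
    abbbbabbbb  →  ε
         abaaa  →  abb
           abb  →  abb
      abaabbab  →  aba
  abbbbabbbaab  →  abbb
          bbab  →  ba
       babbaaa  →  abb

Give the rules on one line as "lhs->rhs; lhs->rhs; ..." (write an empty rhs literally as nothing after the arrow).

  | bba
  | abbbbabbbb => abbbabbb => abbabb => abab => aa => ε
  | abaaa => abb
  | abb

aa->; aaa->b; aab->; bab->a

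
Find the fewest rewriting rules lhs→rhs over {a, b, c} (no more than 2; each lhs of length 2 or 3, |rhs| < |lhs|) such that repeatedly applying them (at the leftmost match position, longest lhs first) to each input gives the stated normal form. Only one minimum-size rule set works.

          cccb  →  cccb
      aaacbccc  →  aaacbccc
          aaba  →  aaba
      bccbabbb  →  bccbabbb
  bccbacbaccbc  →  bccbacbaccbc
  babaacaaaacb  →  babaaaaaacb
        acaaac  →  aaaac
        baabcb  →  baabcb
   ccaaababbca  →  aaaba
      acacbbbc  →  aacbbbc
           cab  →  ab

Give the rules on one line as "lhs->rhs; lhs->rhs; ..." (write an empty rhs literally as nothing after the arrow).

bba->; ca->a

  | cccb
  | aaacbccc
  | aaba
  | bccbabbb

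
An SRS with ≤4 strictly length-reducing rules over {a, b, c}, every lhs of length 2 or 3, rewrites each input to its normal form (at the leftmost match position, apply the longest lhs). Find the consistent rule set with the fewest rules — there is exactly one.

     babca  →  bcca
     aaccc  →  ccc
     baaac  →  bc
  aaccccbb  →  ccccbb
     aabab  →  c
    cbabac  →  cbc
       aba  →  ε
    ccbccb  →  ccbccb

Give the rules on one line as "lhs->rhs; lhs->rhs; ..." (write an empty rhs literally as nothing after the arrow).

  | babca => bcca
  | aaccc => accc => ccc
  | baaac => baac => bac => bc
  | aaccccbb => accccbb => ccccbb

ab->c; aba->; ac->c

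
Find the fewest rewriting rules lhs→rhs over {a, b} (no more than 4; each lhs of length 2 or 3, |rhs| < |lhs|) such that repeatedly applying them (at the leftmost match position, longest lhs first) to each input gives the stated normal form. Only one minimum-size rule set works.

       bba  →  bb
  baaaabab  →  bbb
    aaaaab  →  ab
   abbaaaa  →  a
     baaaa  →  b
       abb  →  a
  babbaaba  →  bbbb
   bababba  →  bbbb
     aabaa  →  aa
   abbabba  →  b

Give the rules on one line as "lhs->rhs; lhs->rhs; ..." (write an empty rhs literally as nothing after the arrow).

  | bba => bb
  | baaaabab => baaabab => baabab => babab => bbab => bbb
  | aaaaab => aaab => ab
  | abbaaaa => aaaaa => aaa => a

aaa->a; aab->; abb->a; ba->b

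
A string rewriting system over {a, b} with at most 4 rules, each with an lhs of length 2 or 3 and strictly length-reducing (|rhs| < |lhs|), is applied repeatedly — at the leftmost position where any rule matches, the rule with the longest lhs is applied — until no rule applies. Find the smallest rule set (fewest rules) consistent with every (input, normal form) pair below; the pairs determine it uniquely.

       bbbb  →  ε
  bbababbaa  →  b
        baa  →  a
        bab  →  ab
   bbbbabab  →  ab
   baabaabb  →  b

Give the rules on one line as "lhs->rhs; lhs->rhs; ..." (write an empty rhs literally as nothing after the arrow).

  | bbbb => bb => ε
  | bbababbaa => ababbaa => aabbaa => abbaa => aaa => b
  | baa => aa => a
  | bab => ab

aa->a; aaa->b; ba->a; bb->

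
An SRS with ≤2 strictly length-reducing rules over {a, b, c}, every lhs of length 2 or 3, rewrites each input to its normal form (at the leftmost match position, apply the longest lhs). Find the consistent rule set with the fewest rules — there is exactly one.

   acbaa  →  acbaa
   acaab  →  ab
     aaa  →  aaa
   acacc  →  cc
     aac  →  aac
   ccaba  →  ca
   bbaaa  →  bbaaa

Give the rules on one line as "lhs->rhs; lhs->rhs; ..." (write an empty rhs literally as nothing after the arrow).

  | acbaa
  | acaab => ab
  | aaa
  | acacc => cc

aca->; cab->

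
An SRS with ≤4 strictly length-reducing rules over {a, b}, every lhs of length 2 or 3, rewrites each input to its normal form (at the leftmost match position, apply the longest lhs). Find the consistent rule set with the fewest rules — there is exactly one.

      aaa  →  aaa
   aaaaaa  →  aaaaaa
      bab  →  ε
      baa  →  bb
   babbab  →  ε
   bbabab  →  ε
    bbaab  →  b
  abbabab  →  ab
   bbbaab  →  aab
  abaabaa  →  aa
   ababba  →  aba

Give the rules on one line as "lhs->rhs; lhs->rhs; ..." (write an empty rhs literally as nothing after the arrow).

  | aaa
  | aaaaaa
  | bab => ε
  | baa => bb

abb->ba; baa->bb; bab->; bbb->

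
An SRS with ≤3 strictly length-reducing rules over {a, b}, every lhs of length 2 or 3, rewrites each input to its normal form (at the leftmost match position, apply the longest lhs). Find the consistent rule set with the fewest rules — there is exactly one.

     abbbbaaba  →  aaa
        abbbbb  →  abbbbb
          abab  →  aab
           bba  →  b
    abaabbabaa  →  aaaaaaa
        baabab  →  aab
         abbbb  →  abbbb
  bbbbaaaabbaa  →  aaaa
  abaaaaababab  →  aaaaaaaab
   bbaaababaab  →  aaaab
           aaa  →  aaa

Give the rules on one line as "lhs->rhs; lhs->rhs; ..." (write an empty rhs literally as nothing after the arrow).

  | abbbbaaba => abbbaba => abbaaa => abaa => aaa
  | abbbbb
  | abab => aab
  | bba => b

aba->aa; ba->; bab->aa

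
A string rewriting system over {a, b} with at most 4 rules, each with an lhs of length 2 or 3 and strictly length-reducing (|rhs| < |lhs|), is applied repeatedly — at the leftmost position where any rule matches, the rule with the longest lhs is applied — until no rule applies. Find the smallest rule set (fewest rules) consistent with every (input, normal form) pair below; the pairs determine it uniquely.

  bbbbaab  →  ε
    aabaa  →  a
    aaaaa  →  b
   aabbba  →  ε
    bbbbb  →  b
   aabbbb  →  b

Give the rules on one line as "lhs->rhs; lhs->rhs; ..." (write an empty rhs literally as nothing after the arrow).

aa->b; ab->; ba->; bb->b

  | bbbbaab => bbbaab => bbaab => baab => ab => ε
  | aabaa => bbaa => baa => a
  | aaaaa => baaa => aa => b
  | aabbba => bbbba => bbba => bba => ba => ε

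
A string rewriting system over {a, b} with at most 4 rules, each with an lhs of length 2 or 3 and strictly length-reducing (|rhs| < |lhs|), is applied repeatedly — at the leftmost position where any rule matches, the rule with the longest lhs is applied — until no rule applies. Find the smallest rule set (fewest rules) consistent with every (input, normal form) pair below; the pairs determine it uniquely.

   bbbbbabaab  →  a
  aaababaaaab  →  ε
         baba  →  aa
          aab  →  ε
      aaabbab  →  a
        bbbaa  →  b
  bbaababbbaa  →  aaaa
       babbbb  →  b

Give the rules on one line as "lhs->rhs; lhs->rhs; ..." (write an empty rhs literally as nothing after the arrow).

  | bbbbbabaab => bbbabaab => babaab => bbaab => aaab => abb => a
  | aaababaaaab => abbabaaaab => aaabaaaab => abbaaaab => aaaaaab => aaaabb => aabbb => bbbb => bb => ε
  | baba => bba => aa
  | aab => bb => ε

aab->bb; ba->b; bb->; bba->aa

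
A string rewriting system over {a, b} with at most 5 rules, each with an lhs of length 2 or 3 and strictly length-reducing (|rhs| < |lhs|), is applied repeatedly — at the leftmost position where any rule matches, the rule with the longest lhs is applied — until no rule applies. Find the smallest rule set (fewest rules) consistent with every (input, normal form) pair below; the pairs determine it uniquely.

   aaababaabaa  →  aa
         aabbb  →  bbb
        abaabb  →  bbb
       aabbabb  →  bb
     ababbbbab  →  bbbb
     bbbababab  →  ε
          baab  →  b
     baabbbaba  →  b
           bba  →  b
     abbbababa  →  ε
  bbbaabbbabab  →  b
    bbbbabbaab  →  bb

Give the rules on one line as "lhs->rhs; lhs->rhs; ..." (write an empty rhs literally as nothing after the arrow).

ab->b; aba->ab; ba->; bab->

  | aaababaabaa => aaabbaabaa => aabbaabaa => abbaabaa => bbaabaa => babaa => aa
  | aabbb => abbb => bbb
  | abaabb => ababb => abbb => bbb
  | aabbabb => abbabb => bbabb => bb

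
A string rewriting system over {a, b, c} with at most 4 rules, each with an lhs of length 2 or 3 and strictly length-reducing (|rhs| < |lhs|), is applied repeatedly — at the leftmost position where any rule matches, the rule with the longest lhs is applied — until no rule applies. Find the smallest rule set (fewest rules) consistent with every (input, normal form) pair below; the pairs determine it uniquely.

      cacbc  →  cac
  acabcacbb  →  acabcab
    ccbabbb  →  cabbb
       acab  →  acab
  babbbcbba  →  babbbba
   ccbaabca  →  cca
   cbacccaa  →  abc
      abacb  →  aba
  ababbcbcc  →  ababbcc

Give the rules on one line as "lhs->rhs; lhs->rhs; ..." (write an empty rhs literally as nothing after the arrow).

aa->c; cb->; ccc->b

  | cacbc => cac
  | acabcacbb => acabcab
  | ccbabbb => cabbb
  | acab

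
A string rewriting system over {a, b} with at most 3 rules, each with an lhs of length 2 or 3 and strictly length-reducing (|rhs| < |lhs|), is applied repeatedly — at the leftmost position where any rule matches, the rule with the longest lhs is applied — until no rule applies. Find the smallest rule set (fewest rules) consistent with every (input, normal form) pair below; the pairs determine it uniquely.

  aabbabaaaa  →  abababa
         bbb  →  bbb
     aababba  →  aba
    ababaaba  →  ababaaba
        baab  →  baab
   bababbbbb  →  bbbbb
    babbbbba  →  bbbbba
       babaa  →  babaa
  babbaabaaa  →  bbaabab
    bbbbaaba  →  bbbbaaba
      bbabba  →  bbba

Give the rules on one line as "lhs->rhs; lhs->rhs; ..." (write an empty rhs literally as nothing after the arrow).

aaa->ab; abb->b

  | aabbabaaaa => ababaaaa => abababa
  | bbb
  | aababba => aabba => aba
  | ababaaba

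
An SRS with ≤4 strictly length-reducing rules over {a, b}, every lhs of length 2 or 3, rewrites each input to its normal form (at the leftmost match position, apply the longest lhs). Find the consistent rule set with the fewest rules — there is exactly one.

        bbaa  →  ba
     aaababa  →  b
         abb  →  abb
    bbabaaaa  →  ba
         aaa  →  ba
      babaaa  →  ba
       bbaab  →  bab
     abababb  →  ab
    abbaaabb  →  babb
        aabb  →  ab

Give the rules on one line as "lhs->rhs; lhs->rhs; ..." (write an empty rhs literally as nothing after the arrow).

aa->b; aab->a; aba->aa; baa->a

  | bbaa => ba
  | aaababa => bababa => baaba => aba => aa => b
  | abb
  | bbabaaaa => bbaaaaa => baaaa => aaa => ba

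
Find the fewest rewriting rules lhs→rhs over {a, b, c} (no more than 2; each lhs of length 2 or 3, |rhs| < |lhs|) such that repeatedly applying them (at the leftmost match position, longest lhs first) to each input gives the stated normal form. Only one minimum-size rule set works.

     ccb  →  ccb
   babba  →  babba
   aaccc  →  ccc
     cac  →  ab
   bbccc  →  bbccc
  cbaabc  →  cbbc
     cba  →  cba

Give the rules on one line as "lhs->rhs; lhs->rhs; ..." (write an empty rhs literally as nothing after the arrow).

aa->; cac->ab

  | ccb
  | babba
  | aaccc => ccc
  | cac => ab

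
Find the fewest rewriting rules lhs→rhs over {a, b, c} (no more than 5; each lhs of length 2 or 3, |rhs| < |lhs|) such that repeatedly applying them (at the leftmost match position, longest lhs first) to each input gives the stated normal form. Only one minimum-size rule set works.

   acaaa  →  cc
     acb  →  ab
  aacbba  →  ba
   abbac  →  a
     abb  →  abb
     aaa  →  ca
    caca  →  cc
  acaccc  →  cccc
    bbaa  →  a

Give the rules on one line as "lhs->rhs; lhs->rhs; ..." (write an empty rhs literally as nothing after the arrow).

aa->c; ac->a; bba->; ccb->

  | acaaa => aaaa => caa => cc
  | acb => ab
  | aacbba => ccbba => ba
  | abbac => ac => a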